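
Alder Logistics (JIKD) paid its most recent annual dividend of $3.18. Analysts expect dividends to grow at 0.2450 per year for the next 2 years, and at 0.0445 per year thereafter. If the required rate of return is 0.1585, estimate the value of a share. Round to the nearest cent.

$40.74

Two-stage DDM. Project D₁…D_2 at 0.245, terminal growth 0.0445, discount at r = 0.1585.
D_1 = 3.9591
D_2 = 4.9291
Terminal value at t=2: TV = D_3/(r−g) = 5.1484/(0.1585−0.0445) = 45.1616
P₀ = 3.9591/(1+0.1585)^1 + 4.9291/(1+0.1585)^2 + 45.1616/(1+0.1585)^2 = 40.7394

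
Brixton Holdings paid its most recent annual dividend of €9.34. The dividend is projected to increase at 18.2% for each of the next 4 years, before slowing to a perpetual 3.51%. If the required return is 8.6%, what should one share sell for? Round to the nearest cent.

€312.92

Two-stage DDM. Project D₁…D_4 at 0.182, terminal growth 0.0351, discount at r = 0.086.
D_1 = 11.0399
D_2 = 13.0491
D_3 = 15.4241
D_4 = 18.2313
Terminal value at t=4: TV = D_5/(r−g) = 18.8712/(0.086−0.0351) = 370.7501
P₀ = 11.0399/(1+0.086)^1 + 13.0491/(1+0.086)^2 + 15.4241/(1+0.086)^3 + 18.2313/(1+0.086)^4 + 370.7501/(1+0.086)^4 = 312.9188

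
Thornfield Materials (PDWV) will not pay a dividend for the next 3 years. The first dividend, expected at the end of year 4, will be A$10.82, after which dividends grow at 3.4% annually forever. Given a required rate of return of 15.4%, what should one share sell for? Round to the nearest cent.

Deferred-dividend DDM. At t=3 the remaining stream is a growing perpetuity with first payment D_4 = 10.82.
V_3 = D_4/(r−g) = 10.82/(0.154−0.034) = 90.1667
P₀ = V_3/(1+r)^3 = 90.1667/(1+0.154)^3 = 58.6717

A$58.67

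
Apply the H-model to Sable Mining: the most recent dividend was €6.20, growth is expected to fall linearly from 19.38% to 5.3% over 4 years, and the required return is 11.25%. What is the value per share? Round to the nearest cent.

€139.07

H-model: P₀ = D₀[(1+g_L) + H(g_S−g_L)]/(r−g_L), with H = 4/2 = 2.
P₀ = 6.20 × [(1+0.053) + 2×(0.1938−0.053)] / (0.1125−0.053)
   = 6.20 × 1.3346 / 0.0595 = 139.0676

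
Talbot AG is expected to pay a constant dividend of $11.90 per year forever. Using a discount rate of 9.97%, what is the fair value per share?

Zero-growth DDM (perpetuity): P₀ = D/r = 11.90 / 0.0997 = 119.3581

$119.36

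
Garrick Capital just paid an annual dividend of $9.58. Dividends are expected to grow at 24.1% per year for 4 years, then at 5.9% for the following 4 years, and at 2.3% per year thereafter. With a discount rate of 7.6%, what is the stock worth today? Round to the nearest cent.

$427.61

Three-stage DDM. Project D₁…D_8; terminal Gordon value at t=8 with g = 0.023; discount at r = 0.076.
D_1 = 11.8888
D_2 = 14.7540
D_3 = 18.3097
D_4 = 22.7223
D_5 = 24.0629
D_6 = 25.4826
D_7 = 26.9861
D_8 = 28.5783
TV_8 = 29.2356/(0.076−0.023) = 551.6152
P₀ = Σ Dₜ/(1+r)ᵗ + TV_8/(1+r)^8 = 427.6101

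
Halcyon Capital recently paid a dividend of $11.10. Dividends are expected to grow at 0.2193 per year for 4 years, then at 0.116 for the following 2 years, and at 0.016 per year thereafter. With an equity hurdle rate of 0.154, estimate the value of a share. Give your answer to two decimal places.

Three-stage DDM. Project D₁…D_6; terminal Gordon value at t=6 with g = 0.016; discount at r = 0.154.
D_1 = 13.5342
D_2 = 16.5023
D_3 = 20.1212
D_4 = 24.5338
D_5 = 27.3797
D_6 = 30.5558
TV_6 = 31.0447/(0.154−0.016) = 224.9615
P₀ = Σ Dₜ/(1+r)ᵗ + TV_6/(1+r)^6 = 172.6145

$172.61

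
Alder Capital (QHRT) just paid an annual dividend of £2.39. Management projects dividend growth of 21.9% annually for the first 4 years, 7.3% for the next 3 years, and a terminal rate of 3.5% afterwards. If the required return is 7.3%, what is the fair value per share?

£133.66

Three-stage DDM. Project D₁…D_7; terminal Gordon value at t=7 with g = 0.035; discount at r = 0.073.
D_1 = 2.9134
D_2 = 3.5514
D_3 = 4.3292
D_4 = 5.2773
D_5 = 5.6626
D_6 = 6.0759
D_7 = 6.5195
TV_7 = 6.7476/(0.073−0.035) = 177.5696
P₀ = Σ Dₜ/(1+r)ᵗ + TV_7/(1+r)^7 = 133.6643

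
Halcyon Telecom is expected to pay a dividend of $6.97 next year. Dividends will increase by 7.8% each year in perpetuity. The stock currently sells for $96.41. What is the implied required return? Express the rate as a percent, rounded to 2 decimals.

Rearranging the constant-growth DDM: r = D₁/P₀ + g.
r = 6.9700 / 96.41 + 0.078 = 0.07230 + 0.078 = 0.15030

15.03%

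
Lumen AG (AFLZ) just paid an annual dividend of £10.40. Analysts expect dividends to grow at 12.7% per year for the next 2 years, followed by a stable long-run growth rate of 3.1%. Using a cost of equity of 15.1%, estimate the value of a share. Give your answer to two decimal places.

Two-stage DDM. Project D₁…D_2 at 0.127, terminal growth 0.031, discount at r = 0.151.
D_1 = 11.7208
D_2 = 13.2093
Terminal value at t=2: TV = D_3/(r−g) = 13.6188/(0.151−0.031) = 113.4903
P₀ = 11.7208/(1+0.151)^1 + 13.2093/(1+0.151)^2 + 113.4903/(1+0.151)^2 = 105.8198

£105.82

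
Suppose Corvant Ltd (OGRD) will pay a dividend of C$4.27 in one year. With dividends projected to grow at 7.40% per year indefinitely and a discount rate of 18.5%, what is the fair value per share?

Gordon growth model: P₀ = D₁/(r − g), with D₁ = 4.27 given directly.
P₀ = 4.2700 / (0.185 − 0.074) = 4.2700 / 0.111 = 38.4685

C$38.47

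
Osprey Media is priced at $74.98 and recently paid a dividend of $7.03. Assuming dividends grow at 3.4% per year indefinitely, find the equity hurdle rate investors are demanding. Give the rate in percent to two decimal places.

13.09%

Rearranging the constant-growth DDM: r = D₁/P₀ + g.
D₁ = 7.03 × (1 + 0.034) = 7.2690.
r = 7.2690 / 74.98 + 0.034 = 0.09695 + 0.034 = 0.13095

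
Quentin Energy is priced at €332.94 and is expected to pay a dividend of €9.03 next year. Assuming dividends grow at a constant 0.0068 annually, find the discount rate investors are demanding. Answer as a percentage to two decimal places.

Rearranging the constant-growth DDM: r = D₁/P₀ + g.
r = 9.0300 / 332.94 + 0.0068 = 0.02712 + 0.0068 = 0.03392

3.39%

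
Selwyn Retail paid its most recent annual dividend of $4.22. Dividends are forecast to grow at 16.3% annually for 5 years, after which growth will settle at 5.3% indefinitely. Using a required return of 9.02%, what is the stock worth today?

Two-stage DDM. Project D₁…D_5 at 0.163, terminal growth 0.053, discount at r = 0.0902.
D_1 = 4.9079
D_2 = 5.7078
D_3 = 6.6382
D_4 = 7.7202
D_5 = 8.9786
Terminal value at t=5: TV = D_6/(r−g) = 9.4545/(0.0902−0.053) = 254.1537
P₀ = 4.9079/(1+0.0902)^1 + 5.7078/(1+0.0902)^2 + 6.6382/(1+0.0902)^3 + 7.7202/(1+0.0902)^4 + 8.9786/(1+0.0902)^5 + 254.1537/(1+0.0902)^5 = 190.7537

$190.75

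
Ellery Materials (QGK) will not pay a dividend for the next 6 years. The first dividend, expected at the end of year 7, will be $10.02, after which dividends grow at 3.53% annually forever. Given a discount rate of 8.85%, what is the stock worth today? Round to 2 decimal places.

$113.24

Deferred-dividend DDM. At t=6 the remaining stream is a growing perpetuity with first payment D_7 = 10.02.
V_6 = D_7/(r−g) = 10.02/(0.0885−0.0353) = 188.3459
P₀ = V_6/(1+r)^6 = 188.3459/(1+0.0885)^6 = 113.2363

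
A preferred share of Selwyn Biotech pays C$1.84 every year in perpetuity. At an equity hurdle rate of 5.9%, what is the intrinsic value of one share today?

Zero-growth DDM (perpetuity): P₀ = D/r = 1.84 / 0.059 = 31.1864

C$31.19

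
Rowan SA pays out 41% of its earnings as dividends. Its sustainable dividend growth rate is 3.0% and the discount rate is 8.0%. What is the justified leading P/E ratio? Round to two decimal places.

8.20

Justified leading P/E = b/(r−g) = 0.41/(0.08−0.03) = 8.2000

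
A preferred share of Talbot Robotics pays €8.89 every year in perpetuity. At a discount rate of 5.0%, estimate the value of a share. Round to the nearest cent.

€177.80

Zero-growth DDM (perpetuity): P₀ = D/r = 8.89 / 0.05 = 177.8000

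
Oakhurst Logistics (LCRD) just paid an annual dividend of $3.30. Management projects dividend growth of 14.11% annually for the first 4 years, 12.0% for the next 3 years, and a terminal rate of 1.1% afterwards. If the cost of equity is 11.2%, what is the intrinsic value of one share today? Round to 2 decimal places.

Three-stage DDM. Project D₁…D_7; terminal Gordon value at t=7 with g = 0.011; discount at r = 0.112.
D_1 = 3.7656
D_2 = 4.2970
D_3 = 4.9033
D_4 = 5.5951
D_5 = 6.2665
D_6 = 7.0185
D_7 = 7.8607
TV_7 = 7.9472/(0.112−0.011) = 78.6851
P₀ = Σ Dₜ/(1+r)ᵗ + TV_7/(1+r)^7 = 62.6476

$62.65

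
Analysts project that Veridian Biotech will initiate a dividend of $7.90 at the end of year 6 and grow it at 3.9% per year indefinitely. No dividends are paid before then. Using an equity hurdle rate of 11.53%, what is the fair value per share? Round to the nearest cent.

$60.00

Deferred-dividend DDM. At t=5 the remaining stream is a growing perpetuity with first payment D_6 = 7.90.
V_5 = D_6/(r−g) = 7.90/(0.1153−0.039) = 103.5387
P₀ = V_5/(1+r)^5 = 103.5387/(1+0.1153)^5 = 59.9990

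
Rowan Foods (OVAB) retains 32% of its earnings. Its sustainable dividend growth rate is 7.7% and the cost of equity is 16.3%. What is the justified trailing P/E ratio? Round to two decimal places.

8.52

Payout ratio b = 1 − 0.32 = 0.68.
Justified trailing P/E = b(1+g)/(r−g) = 0.68×(1+0.077)/(0.163−0.077) = 8.5158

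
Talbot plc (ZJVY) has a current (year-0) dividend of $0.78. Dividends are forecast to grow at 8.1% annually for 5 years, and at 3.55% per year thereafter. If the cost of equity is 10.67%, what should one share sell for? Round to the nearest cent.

$13.72

Two-stage DDM. Project D₁…D_5 at 0.081, terminal growth 0.0355, discount at r = 0.1067.
D_1 = 0.8432
D_2 = 0.9115
D_3 = 0.9853
D_4 = 1.0651
D_5 = 1.1514
Terminal value at t=5: TV = D_6/(r−g) = 1.1923/(0.1067−0.0355) = 16.7453
P₀ = 0.8432/(1+0.1067)^1 + 0.9115/(1+0.1067)^2 + 0.9853/(1+0.1067)^3 + 1.0651/(1+0.1067)^4 + 1.1514/(1+0.1067)^5 + 16.7453/(1+0.1067)^5 = 13.7231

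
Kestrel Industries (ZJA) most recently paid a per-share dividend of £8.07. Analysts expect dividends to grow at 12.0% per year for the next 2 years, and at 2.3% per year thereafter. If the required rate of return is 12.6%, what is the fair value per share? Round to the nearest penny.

Two-stage DDM. Project D₁…D_2 at 0.12, terminal growth 0.023, discount at r = 0.126.
D_1 = 9.0384
D_2 = 10.1230
Terminal value at t=2: TV = D_3/(r−g) = 10.3558/(0.126−0.023) = 100.5421
P₀ = 9.0384/(1+0.126)^1 + 10.1230/(1+0.126)^2 + 100.5421/(1+0.126)^2 = 95.3109

£95.31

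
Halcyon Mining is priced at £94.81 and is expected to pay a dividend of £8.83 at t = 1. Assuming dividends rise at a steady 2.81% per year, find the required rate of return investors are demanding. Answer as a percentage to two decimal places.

12.12%

Rearranging the constant-growth DDM: r = D₁/P₀ + g.
r = 8.8300 / 94.81 + 0.0281 = 0.09313 + 0.0281 = 0.12123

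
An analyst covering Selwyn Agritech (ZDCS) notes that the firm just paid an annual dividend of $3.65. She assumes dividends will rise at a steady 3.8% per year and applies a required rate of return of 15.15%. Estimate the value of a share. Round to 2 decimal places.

Gordon growth model: P₀ = D₁/(r − g). D₁ = 3.65 × (1 + 0.038) = 3.7887.
P₀ = 3.7887 / (0.1515 − 0.038) = 3.7887 / 0.1135 = 33.3806

$33.38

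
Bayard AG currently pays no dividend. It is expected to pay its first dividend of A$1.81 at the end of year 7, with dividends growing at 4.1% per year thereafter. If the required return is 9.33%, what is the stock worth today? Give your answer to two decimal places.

A$20.26

Deferred-dividend DDM. At t=6 the remaining stream is a growing perpetuity with first payment D_7 = 1.81.
V_6 = D_7/(r−g) = 1.81/(0.0933−0.041) = 34.6080
P₀ = V_6/(1+r)^6 = 34.6080/(1+0.0933)^6 = 20.2647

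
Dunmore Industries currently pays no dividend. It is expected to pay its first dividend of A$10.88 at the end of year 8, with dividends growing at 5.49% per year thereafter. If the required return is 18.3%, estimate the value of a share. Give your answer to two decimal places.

Deferred-dividend DDM. At t=7 the remaining stream is a growing perpetuity with first payment D_8 = 10.88.
V_7 = D_8/(r−g) = 10.88/(0.183−0.0549) = 84.9336
P₀ = V_7/(1+r)^7 = 84.9336/(1+0.183)^7 = 26.1931

A$26.19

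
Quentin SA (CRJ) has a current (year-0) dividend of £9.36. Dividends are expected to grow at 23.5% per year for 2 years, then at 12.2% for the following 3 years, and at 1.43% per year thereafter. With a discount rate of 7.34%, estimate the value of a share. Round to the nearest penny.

Three-stage DDM. Project D₁…D_5; terminal Gordon value at t=5 with g = 0.0143; discount at r = 0.0734.
D_1 = 11.5596
D_2 = 14.2761
D_3 = 16.0178
D_4 = 17.9720
D_5 = 20.1645
TV_5 = 20.4529/(0.0734−0.0143) = 346.0727
P₀ = Σ Dₜ/(1+r)ᵗ + TV_5/(1+r)^5 = 306.6615

£306.66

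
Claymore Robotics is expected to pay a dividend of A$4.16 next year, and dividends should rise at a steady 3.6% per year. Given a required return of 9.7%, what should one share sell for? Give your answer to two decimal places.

A$68.20

Gordon growth model: P₀ = D₁/(r − g), with D₁ = 4.16 given directly.
P₀ = 4.1600 / (0.097 − 0.036) = 4.1600 / 0.061 = 68.1967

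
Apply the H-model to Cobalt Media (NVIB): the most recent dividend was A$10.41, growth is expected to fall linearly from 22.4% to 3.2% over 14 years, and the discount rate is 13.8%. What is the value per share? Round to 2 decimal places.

H-model: P₀ = D₀[(1+g_L) + H(g_S−g_L)]/(r−g_L), with H = 14/2 = 7.
P₀ = 10.41 × [(1+0.032) + 7×(0.224−0.032)] / (0.138−0.032)
   = 10.41 × 2.3760 / 0.106 = 233.3411

A$233.34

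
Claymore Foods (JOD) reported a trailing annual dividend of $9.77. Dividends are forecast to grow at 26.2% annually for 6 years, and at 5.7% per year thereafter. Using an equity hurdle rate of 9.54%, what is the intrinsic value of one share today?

Two-stage DDM. Project D₁…D_6 at 0.262, terminal growth 0.057, discount at r = 0.0954.
D_1 = 12.3297
D_2 = 15.5601
D_3 = 19.6369
D_4 = 24.7818
D_5 = 31.2746
D_6 = 39.4685
Terminal value at t=6: TV = D_7/(r−g) = 41.7182/(0.0954−0.057) = 1086.4118
P₀ = 12.3297/(1+0.0954)^1 + 15.5601/(1+0.0954)^2 + 19.6369/(1+0.0954)^3 + 24.7818/(1+0.0954)^4 + 31.2746/(1+0.0954)^5 + 39.4685/(1+0.0954)^6 + 1086.4118/(1+0.0954)^6 = 727.9186

$727.92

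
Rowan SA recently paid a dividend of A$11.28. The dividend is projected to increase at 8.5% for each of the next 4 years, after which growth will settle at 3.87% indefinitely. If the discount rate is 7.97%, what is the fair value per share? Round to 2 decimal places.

Two-stage DDM. Project D₁…D_4 at 0.085, terminal growth 0.0387, discount at r = 0.0797.
D_1 = 12.2388
D_2 = 13.2791
D_3 = 14.4078
D_4 = 15.6325
Terminal value at t=4: TV = D_5/(r−g) = 16.2375/(0.0797−0.0387) = 396.0357
P₀ = 12.2388/(1+0.0797)^1 + 13.2791/(1+0.0797)^2 + 14.4078/(1+0.0797)^3 + 15.6325/(1+0.0797)^4 + 396.0357/(1+0.0797)^4 = 337.0982

A$337.10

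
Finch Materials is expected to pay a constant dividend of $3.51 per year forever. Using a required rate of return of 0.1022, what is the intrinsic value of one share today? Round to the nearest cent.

Zero-growth DDM (perpetuity): P₀ = D/r = 3.51 / 0.1022 = 34.3444

$34.34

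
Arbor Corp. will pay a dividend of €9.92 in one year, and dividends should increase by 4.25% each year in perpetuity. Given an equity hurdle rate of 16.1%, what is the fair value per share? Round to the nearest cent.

€83.71

Gordon growth model: P₀ = D₁/(r − g), with D₁ = 9.92 given directly.
P₀ = 9.9200 / (0.161 − 0.0425) = 9.9200 / 0.1185 = 83.7131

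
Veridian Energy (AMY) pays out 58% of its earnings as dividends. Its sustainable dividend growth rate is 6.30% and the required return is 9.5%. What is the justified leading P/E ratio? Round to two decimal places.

Justified leading P/E = b/(r−g) = 0.58/(0.095−0.063) = 18.1250

18.12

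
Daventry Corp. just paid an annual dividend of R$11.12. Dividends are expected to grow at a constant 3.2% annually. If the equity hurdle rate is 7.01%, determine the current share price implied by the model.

R$301.20

Gordon growth model: P₀ = D₁/(r − g). D₁ = 11.12 × (1 + 0.032) = 11.4758.
P₀ = 11.4758 / (0.0701 − 0.032) = 11.4758 / 0.0381 = 301.2031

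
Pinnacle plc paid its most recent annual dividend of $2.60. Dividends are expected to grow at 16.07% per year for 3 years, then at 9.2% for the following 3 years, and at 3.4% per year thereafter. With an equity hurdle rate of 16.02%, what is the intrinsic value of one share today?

$32.52

Three-stage DDM. Project D₁…D_6; terminal Gordon value at t=6 with g = 0.034; discount at r = 0.1602.
D_1 = 3.0178
D_2 = 3.5028
D_3 = 4.0657
D_4 = 4.4397
D_5 = 4.8482
D_6 = 5.2942
TV_6 = 5.4742/(0.1602−0.034) = 43.3773
P₀ = Σ Dₜ/(1+r)ᵗ + TV_6/(1+r)^6 = 32.5195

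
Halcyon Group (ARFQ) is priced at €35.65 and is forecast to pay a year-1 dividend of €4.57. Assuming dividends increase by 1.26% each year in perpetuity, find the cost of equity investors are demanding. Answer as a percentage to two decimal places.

Rearranging the constant-growth DDM: r = D₁/P₀ + g.
r = 4.5700 / 35.65 + 0.0126 = 0.12819 + 0.0126 = 0.14079

14.08%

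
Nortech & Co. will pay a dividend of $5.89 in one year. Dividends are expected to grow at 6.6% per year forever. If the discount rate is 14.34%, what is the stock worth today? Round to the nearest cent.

$76.10

Gordon growth model: P₀ = D₁/(r − g), with D₁ = 5.89 given directly.
P₀ = 5.8900 / (0.1434 − 0.066) = 5.8900 / 0.0774 = 76.0982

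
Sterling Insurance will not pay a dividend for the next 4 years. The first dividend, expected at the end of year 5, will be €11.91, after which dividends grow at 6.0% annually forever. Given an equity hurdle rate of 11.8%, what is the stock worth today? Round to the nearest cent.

€131.44

Deferred-dividend DDM. At t=4 the remaining stream is a growing perpetuity with first payment D_5 = 11.91.
V_4 = D_5/(r−g) = 11.91/(0.118−0.06) = 205.3448
P₀ = V_4/(1+r)^4 = 205.3448/(1+0.118)^4 = 131.4367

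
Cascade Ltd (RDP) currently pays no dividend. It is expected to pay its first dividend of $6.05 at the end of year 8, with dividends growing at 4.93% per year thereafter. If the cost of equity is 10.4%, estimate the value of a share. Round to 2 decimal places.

Deferred-dividend DDM. At t=7 the remaining stream is a growing perpetuity with first payment D_8 = 6.05.
V_7 = D_8/(r−g) = 6.05/(0.104−0.0493) = 110.6033
P₀ = V_7/(1+r)^7 = 110.6033/(1+0.104)^7 = 55.3330

$55.33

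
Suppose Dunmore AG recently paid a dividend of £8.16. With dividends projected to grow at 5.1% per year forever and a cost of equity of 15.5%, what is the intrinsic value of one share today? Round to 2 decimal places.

Gordon growth model: P₀ = D₁/(r − g). D₁ = 8.16 × (1 + 0.051) = 8.5762.
P₀ = 8.5762 / (0.155 − 0.051) = 8.5762 / 0.104 = 82.4631

£82.46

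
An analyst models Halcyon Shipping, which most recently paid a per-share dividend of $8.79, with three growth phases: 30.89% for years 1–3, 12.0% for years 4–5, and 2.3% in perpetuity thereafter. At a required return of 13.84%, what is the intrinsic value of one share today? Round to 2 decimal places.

$175.80

Three-stage DDM. Project D₁…D_5; terminal Gordon value at t=5 with g = 0.023; discount at r = 0.1384.
D_1 = 11.5052
D_2 = 15.0592
D_3 = 19.7110
D_4 = 22.0763
D_5 = 24.7255
TV_5 = 25.2941/(0.1384−0.023) = 219.1867
P₀ = Σ Dₜ/(1+r)ᵗ + TV_5/(1+r)^5 = 175.8048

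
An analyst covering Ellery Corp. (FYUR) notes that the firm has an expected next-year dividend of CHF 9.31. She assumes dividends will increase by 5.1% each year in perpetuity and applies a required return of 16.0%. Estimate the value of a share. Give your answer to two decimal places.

Gordon growth model: P₀ = D₁/(r − g), with D₁ = 9.31 given directly.
P₀ = 9.3100 / (0.16 − 0.051) = 9.3100 / 0.109 = 85.4128

CHF 85.41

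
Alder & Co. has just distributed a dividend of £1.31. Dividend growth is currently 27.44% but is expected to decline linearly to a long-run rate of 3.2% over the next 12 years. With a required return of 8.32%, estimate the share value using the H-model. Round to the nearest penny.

H-model: P₀ = D₀[(1+g_L) + H(g_S−g_L)]/(r−g_L), with H = 12/2 = 6.
P₀ = 1.31 × [(1+0.032) + 6×(0.2744−0.032)] / (0.0832−0.032)
   = 1.31 × 2.4864 / 0.0512 = 63.6169

£63.62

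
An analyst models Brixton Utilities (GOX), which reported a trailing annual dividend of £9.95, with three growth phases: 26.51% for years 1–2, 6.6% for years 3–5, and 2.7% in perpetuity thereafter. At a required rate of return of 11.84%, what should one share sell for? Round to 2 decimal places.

Three-stage DDM. Project D₁…D_5; terminal Gordon value at t=5 with g = 0.027; discount at r = 0.1184.
D_1 = 12.5877
D_2 = 15.9248
D_3 = 16.9758
D_4 = 18.0962
D_5 = 19.2905
TV_5 = 19.8114/(0.1184−0.027) = 216.7548
P₀ = Σ Dₜ/(1+r)ᵗ + TV_5/(1+r)^5 = 182.5872

£182.59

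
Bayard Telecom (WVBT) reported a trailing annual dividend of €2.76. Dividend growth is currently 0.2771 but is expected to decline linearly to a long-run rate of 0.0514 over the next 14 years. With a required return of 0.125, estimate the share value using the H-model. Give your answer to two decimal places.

H-model: P₀ = D₀[(1+g_L) + H(g_S−g_L)]/(r−g_L), with H = 14/2 = 7.
P₀ = 2.76 × [(1+0.0514) + 7×(0.2771−0.0514)] / (0.125−0.0514)
   = 2.76 × 2.6313 / 0.0736 = 98.6738

€98.67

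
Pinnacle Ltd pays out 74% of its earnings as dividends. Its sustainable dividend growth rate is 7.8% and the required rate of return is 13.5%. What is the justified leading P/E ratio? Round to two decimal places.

Justified leading P/E = b/(r−g) = 0.74/(0.135−0.078) = 12.9825

12.98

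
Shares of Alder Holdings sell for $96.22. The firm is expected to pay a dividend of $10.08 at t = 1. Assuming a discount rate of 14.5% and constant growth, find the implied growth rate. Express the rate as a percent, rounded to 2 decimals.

4.02%

From P₀ = D₁/(r − g), the implied growth is g = r − D₁/P₀.
g = 0.145 − 10.08/96.22 = 0.145 − 0.10476 = 0.04024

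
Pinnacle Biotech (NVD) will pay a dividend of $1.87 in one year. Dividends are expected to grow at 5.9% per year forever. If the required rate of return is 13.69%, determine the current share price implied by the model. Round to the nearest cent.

$24.01

Gordon growth model: P₀ = D₁/(r − g), with D₁ = 1.87 given directly.
P₀ = 1.8700 / (0.1369 − 0.059) = 1.8700 / 0.0779 = 24.0051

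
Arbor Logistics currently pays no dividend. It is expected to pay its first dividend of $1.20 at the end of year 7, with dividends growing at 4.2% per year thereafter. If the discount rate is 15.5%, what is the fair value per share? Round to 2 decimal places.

$4.47

Deferred-dividend DDM. At t=6 the remaining stream is a growing perpetuity with first payment D_7 = 1.20.
V_6 = D_7/(r−g) = 1.20/(0.155−0.042) = 10.6195
P₀ = V_6/(1+r)^6 = 10.6195/(1+0.155)^6 = 4.4731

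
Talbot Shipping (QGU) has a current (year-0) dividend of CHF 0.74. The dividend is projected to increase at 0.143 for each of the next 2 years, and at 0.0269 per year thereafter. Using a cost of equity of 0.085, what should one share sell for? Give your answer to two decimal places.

CHF 16.12

Two-stage DDM. Project D₁…D_2 at 0.143, terminal growth 0.0269, discount at r = 0.085.
D_1 = 0.8458
D_2 = 0.9668
Terminal value at t=2: TV = D_3/(r−g) = 0.9928/(0.085−0.0269) = 17.0874
P₀ = 0.8458/(1+0.085)^1 + 0.9668/(1+0.085)^2 + 17.0874/(1+0.085)^2 = 16.1158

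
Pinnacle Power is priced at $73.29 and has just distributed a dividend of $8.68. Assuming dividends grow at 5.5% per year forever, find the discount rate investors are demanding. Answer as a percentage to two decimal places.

17.99%

Rearranging the constant-growth DDM: r = D₁/P₀ + g.
D₁ = 8.68 × (1 + 0.055) = 9.1574.
r = 9.1574 / 73.29 + 0.055 = 0.12495 + 0.055 = 0.17995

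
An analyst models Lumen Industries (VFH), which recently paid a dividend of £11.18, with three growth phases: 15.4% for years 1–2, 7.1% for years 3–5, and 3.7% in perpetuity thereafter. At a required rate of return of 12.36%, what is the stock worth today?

Three-stage DDM. Project D₁…D_5; terminal Gordon value at t=5 with g = 0.037; discount at r = 0.1236.
D_1 = 12.9017
D_2 = 14.8886
D_3 = 15.9457
D_4 = 17.0778
D_5 = 18.2903
TV_5 = 18.9671/(0.1236−0.037) = 219.0195
P₀ = Σ Dₜ/(1+r)ᵗ + TV_5/(1+r)^5 = 177.7441

£177.74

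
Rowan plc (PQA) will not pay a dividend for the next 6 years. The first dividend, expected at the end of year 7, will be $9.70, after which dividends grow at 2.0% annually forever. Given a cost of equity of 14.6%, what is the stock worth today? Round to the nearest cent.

Deferred-dividend DDM. At t=6 the remaining stream is a growing perpetuity with first payment D_7 = 9.70.
V_6 = D_7/(r−g) = 9.70/(0.146−0.02) = 76.9841
P₀ = V_6/(1+r)^6 = 76.9841/(1+0.146)^6 = 33.9855

$33.99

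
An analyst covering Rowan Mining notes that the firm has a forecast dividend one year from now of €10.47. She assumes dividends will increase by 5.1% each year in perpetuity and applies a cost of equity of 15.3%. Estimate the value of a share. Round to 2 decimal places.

€102.65

Gordon growth model: P₀ = D₁/(r − g), with D₁ = 10.47 given directly.
P₀ = 10.4700 / (0.153 − 0.051) = 10.4700 / 0.102 = 102.6471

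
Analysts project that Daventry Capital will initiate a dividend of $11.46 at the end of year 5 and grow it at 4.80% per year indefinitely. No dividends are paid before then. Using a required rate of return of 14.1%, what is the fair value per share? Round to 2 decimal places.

Deferred-dividend DDM. At t=4 the remaining stream is a growing perpetuity with first payment D_5 = 11.46.
V_4 = D_5/(r−g) = 11.46/(0.141−0.048) = 123.2258
P₀ = V_4/(1+r)^4 = 123.2258/(1+0.141)^4 = 72.7041

$72.70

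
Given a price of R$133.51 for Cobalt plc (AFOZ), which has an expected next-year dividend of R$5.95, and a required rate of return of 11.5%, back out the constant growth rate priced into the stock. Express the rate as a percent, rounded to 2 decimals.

From P₀ = D₁/(r − g), the implied growth is g = r − D₁/P₀.
g = 0.115 − 5.95/133.51 = 0.115 − 0.04457 = 0.07043

7.04%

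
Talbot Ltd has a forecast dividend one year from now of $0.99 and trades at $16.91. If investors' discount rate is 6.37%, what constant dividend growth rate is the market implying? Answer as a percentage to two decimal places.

From P₀ = D₁/(r − g), the implied growth is g = r − D₁/P₀.
g = 0.0637 − 0.99/16.91 = 0.0637 − 0.05855 = 0.00515

0.52%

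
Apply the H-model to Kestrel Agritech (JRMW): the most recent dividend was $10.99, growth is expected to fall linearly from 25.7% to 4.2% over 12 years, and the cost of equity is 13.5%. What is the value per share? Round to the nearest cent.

H-model: P₀ = D₀[(1+g_L) + H(g_S−g_L)]/(r−g_L), with H = 12/2 = 6.
P₀ = 10.99 × [(1+0.042) + 6×(0.257−0.042)] / (0.135−0.042)
   = 10.99 × 2.3320 / 0.093 = 275.5772

$275.58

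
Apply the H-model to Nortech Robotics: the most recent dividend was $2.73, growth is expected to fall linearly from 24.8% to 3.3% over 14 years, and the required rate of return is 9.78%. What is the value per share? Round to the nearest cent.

H-model: P₀ = D₀[(1+g_L) + H(g_S−g_L)]/(r−g_L), with H = 14/2 = 7.
P₀ = 2.73 × [(1+0.033) + 7×(0.248−0.033)] / (0.0978−0.033)
   = 2.73 × 2.5380 / 0.0648 = 106.9250

$106.92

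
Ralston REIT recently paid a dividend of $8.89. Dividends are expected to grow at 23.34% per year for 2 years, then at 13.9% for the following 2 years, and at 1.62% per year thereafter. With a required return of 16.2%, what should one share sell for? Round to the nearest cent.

Three-stage DDM. Project D₁…D_4; terminal Gordon value at t=4 with g = 0.0162; discount at r = 0.162.
D_1 = 10.9649
D_2 = 13.5241
D_3 = 15.4040
D_4 = 17.5452
TV_4 = 17.8294/(0.162−0.0162) = 122.2866
P₀ = Σ Dₜ/(1+r)ᵗ + TV_4/(1+r)^4 = 105.9676

$105.97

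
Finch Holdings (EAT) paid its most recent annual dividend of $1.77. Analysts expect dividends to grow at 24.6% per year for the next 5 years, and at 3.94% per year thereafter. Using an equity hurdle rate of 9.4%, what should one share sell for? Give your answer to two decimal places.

Two-stage DDM. Project D₁…D_5 at 0.246, terminal growth 0.0394, discount at r = 0.094.
D_1 = 2.2054
D_2 = 2.7480
D_3 = 3.4239
D_4 = 4.2662
D_5 = 5.3157
Terminal value at t=5: TV = D_6/(r−g) = 5.5252/(0.094−0.0394) = 101.1937
P₀ = 2.2054/(1+0.094)^1 + 2.7480/(1+0.094)^2 + 3.4239/(1+0.094)^3 + 4.2662/(1+0.094)^4 + 5.3157/(1+0.094)^5 + 101.1937/(1+0.094)^5 = 77.8729

$77.87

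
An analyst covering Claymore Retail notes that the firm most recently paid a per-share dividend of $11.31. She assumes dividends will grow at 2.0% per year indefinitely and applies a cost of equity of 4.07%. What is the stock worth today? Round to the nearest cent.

Gordon growth model: P₀ = D₁/(r − g). D₁ = 11.31 × (1 + 0.02) = 11.5362.
P₀ = 11.5362 / (0.0407 − 0.02) = 11.5362 / 0.0207 = 557.3043

$557.30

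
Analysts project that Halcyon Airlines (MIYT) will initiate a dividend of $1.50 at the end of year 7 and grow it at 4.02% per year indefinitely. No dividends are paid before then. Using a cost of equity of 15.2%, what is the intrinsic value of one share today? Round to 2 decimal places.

Deferred-dividend DDM. At t=6 the remaining stream is a growing perpetuity with first payment D_7 = 1.50.
V_6 = D_7/(r−g) = 1.50/(0.152−0.0402) = 13.4168
P₀ = V_6/(1+r)^6 = 13.4168/(1+0.152)^6 = 5.7403

$5.74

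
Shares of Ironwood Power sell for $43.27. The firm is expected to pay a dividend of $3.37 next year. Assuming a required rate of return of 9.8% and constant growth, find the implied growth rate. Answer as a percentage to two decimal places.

2.01%

From P₀ = D₁/(r − g), the implied growth is g = r − D₁/P₀.
g = 0.098 − 3.37/43.27 = 0.098 − 0.07788 = 0.02012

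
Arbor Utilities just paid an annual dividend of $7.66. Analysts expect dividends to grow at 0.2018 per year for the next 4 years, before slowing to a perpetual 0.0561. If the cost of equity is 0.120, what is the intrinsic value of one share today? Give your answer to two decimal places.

$204.50

Two-stage DDM. Project D₁…D_4 at 0.2018, terminal growth 0.0561, discount at r = 0.12.
D_1 = 9.2058
D_2 = 11.0635
D_3 = 13.2961
D_4 = 15.9793
Terminal value at t=4: TV = D_5/(r−g) = 16.8757/(0.12−0.0561) = 264.0960
P₀ = 9.2058/(1+0.12)^1 + 11.0635/(1+0.12)^2 + 13.2961/(1+0.12)^3 + 15.9793/(1+0.12)^4 + 264.0960/(1+0.12)^4 = 204.4960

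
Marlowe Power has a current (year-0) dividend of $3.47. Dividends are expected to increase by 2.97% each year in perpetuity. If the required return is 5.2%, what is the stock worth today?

Gordon growth model: P₀ = D₁/(r − g). D₁ = 3.47 × (1 + 0.0297) = 3.5731.
P₀ = 3.5731 / (0.052 − 0.0297) = 3.5731 / 0.0223 = 160.2269

$160.23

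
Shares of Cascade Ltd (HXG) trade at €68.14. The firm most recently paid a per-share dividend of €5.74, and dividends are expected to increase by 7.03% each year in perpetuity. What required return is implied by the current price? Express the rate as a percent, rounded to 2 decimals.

Rearranging the constant-growth DDM: r = D₁/P₀ + g.
D₁ = 5.74 × (1 + 0.0703) = 6.1435.
r = 6.1435 / 68.14 + 0.0703 = 0.09016 + 0.0703 = 0.16046

16.05%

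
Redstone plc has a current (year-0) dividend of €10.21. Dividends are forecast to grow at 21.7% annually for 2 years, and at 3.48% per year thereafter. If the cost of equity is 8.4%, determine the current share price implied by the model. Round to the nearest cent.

Two-stage DDM. Project D₁…D_2 at 0.217, terminal growth 0.0348, discount at r = 0.084.
D_1 = 12.4256
D_2 = 15.1219
Terminal value at t=2: TV = D_3/(r−g) = 15.6482/(0.084−0.0348) = 318.0521
P₀ = 12.4256/(1+0.084)^1 + 15.1219/(1+0.084)^2 + 318.0521/(1+0.084)^2 = 295.0015

€295.00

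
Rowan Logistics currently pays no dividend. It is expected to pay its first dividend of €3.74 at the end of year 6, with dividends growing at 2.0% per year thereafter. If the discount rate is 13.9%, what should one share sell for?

€16.39

Deferred-dividend DDM. At t=5 the remaining stream is a growing perpetuity with first payment D_6 = 3.74.
V_5 = D_6/(r−g) = 3.74/(0.139−0.02) = 31.4286
P₀ = V_5/(1+r)^5 = 31.4286/(1+0.139)^5 = 16.3948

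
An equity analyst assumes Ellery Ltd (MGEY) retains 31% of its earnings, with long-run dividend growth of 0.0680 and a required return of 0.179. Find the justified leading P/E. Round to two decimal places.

Payout ratio b = 1 − 0.31 = 0.69.
Justified leading P/E = b/(r−g) = 0.69/(0.179−0.068) = 6.2162

6.22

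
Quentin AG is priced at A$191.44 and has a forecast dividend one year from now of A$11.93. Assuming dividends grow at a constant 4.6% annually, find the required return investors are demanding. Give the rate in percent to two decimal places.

Rearranging the constant-growth DDM: r = D₁/P₀ + g.
r = 11.9300 / 191.44 + 0.046 = 0.06232 + 0.046 = 0.10832

10.83%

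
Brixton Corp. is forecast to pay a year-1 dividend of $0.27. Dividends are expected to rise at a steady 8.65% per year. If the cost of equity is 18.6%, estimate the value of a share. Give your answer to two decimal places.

$2.71

Gordon growth model: P₀ = D₁/(r − g), with D₁ = 0.27 given directly.
P₀ = 0.2700 / (0.186 − 0.0865) = 0.2700 / 0.0995 = 2.7136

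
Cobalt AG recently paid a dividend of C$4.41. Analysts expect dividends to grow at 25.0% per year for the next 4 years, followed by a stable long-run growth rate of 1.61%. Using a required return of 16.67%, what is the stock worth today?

Two-stage DDM. Project D₁…D_4 at 0.25, terminal growth 0.0161, discount at r = 0.1667.
D_1 = 5.5125
D_2 = 6.8906
D_3 = 8.6133
D_4 = 10.7666
Terminal value at t=4: TV = D_5/(r−g) = 10.9399/(0.1667−0.0161) = 72.6424
P₀ = 5.5125/(1+0.1667)^1 + 6.8906/(1+0.1667)^2 + 8.6133/(1+0.1667)^3 + 10.7666/(1+0.1667)^4 + 72.6424/(1+0.1667)^4 = 60.2277

C$60.23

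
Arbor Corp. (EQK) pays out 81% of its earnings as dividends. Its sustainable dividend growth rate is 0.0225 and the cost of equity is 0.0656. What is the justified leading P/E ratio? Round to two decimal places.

18.79

Justified leading P/E = b/(r−g) = 0.81/(0.0656−0.0225) = 18.7935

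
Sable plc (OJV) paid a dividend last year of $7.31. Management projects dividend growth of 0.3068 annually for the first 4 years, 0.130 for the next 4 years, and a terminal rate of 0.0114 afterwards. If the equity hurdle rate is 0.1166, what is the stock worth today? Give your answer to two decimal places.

$238.81

Three-stage DDM. Project D₁…D_8; terminal Gordon value at t=8 with g = 0.0114; discount at r = 0.1166.
D_1 = 9.5527
D_2 = 12.4835
D_3 = 16.3134
D_4 = 21.3184
D_5 = 24.0898
D_6 = 27.2214
D_7 = 30.7602
D_8 = 34.7590
TV_8 = 35.1553/(0.1166−0.0114) = 334.1757
P₀ = Σ Dₜ/(1+r)ᵗ + TV_8/(1+r)^8 = 238.8121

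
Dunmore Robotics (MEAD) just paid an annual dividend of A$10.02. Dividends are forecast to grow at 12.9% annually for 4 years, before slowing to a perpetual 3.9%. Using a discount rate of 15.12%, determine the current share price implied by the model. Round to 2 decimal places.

Two-stage DDM. Project D₁…D_4 at 0.129, terminal growth 0.039, discount at r = 0.1512.
D_1 = 11.3126
D_2 = 12.7719
D_3 = 14.4195
D_4 = 16.2796
Terminal value at t=4: TV = D_5/(r−g) = 16.9145/(0.1512−0.039) = 150.7531
P₀ = 11.3126/(1+0.1512)^1 + 12.7719/(1+0.1512)^2 + 14.4195/(1+0.1512)^3 + 16.2796/(1+0.1512)^4 + 150.7531/(1+0.1512)^4 = 124.0194

A$124.02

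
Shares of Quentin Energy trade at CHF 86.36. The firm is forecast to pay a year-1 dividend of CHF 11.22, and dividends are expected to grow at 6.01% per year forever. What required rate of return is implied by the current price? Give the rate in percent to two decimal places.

Rearranging the constant-growth DDM: r = D₁/P₀ + g.
r = 11.2200 / 86.36 + 0.0601 = 0.12992 + 0.0601 = 0.19002

19.00%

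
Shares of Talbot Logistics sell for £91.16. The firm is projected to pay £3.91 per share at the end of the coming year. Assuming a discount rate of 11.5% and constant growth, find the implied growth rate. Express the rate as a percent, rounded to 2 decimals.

From P₀ = D₁/(r − g), the implied growth is g = r − D₁/P₀.
g = 0.115 − 3.91/91.16 = 0.115 − 0.04289 = 0.07211

7.21%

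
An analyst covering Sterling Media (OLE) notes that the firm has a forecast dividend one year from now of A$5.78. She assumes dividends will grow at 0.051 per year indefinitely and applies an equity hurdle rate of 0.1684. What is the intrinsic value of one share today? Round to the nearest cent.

A$49.23

Gordon growth model: P₀ = D₁/(r − g), with D₁ = 5.78 given directly.
P₀ = 5.7800 / (0.1684 − 0.051) = 5.7800 / 0.1174 = 49.2334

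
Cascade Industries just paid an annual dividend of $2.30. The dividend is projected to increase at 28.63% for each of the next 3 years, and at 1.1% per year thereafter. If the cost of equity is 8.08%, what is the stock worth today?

$66.03

Two-stage DDM. Project D₁…D_3 at 0.2863, terminal growth 0.011, discount at r = 0.0808.
D_1 = 2.9585
D_2 = 3.8055
D_3 = 4.8950
Terminal value at t=3: TV = D_4/(r−g) = 4.9489/(0.0808−0.011) = 70.9007
P₀ = 2.9585/(1+0.0808)^1 + 3.8055/(1+0.0808)^2 + 4.8950/(1+0.0808)^3 + 70.9007/(1+0.0808)^3 = 66.0307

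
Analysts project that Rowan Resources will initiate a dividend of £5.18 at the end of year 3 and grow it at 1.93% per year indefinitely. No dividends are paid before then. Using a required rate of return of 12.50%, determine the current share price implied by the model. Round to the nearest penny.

Deferred-dividend DDM. At t=2 the remaining stream is a growing perpetuity with first payment D_3 = 5.18.
V_2 = D_3/(r−g) = 5.18/(0.125−0.0193) = 49.0066
P₀ = V_2/(1+r)^2 = 49.0066/(1+0.125)^2 = 38.7213

£38.72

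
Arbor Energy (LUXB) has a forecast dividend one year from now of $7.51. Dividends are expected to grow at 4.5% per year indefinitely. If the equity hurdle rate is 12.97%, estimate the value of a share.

$88.67

Gordon growth model: P₀ = D₁/(r − g), with D₁ = 7.51 given directly.
P₀ = 7.5100 / (0.1297 − 0.045) = 7.5100 / 0.0847 = 88.6659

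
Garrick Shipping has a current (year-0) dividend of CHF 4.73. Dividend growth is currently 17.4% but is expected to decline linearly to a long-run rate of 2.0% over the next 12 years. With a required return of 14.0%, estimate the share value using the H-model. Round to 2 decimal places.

H-model: P₀ = D₀[(1+g_L) + H(g_S−g_L)]/(r−g_L), with H = 12/2 = 6.
P₀ = 4.73 × [(1+0.02) + 6×(0.174−0.02)] / (0.14−0.02)
   = 4.73 × 1.9440 / 0.12 = 76.6260

CHF 76.63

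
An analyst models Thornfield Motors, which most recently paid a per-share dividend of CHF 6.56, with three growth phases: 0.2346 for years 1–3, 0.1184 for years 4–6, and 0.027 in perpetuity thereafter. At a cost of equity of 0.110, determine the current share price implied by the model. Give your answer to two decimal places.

CHF 166.17

Three-stage DDM. Project D₁…D_6; terminal Gordon value at t=6 with g = 0.027; discount at r = 0.11.
D_1 = 8.0990
D_2 = 9.9990
D_3 = 12.3448
D_4 = 13.8064
D_5 = 15.4411
D_6 = 17.2693
TV_6 = 17.7355/(0.11−0.027) = 213.6813
P₀ = Σ Dₜ/(1+r)ᵗ + TV_6/(1+r)^6 = 166.1720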